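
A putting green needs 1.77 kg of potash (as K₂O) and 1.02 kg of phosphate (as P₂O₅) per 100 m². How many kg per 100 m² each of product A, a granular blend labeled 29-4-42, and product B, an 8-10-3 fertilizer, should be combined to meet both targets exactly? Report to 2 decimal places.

3.59 kg product A, 8.76 kg product B

Let a = kg of product A, b = kg of product B (per 100 m²).
K₂O: 0.42·a + 0.03·b = 1.77
P₂O₅: 0.04·a + 0.1·b = 1.02
Solving simultaneously: a = 3.58824, b = 8.76471.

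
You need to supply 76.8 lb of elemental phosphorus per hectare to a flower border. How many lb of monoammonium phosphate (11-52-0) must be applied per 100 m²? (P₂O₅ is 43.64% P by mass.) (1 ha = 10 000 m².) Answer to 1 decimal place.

3.4 lb of product per hundred sq m

As P₂O₅: 76.8 / 0.4364 = 175.985 lb per hectare.
Product per hectare = 175.985 / 52% = 338.433 lb.
Convert to per 100 m²: 338.433 × 0.01 = 3.38433 lb.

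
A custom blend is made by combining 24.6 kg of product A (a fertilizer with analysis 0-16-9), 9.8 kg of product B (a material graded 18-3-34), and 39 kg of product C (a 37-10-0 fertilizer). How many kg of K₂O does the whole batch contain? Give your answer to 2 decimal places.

5.55 kg K₂O

K₂O mass = 9%×24.6 + 34%×9.8 + 0%×39 = 5.546 kg.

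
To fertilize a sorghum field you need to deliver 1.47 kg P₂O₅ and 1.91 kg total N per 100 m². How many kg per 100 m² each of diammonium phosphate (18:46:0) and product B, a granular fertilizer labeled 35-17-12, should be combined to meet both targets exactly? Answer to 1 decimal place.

1.5 kg diammonium phosphate, 4.7 kg product B

Per-100 m² balance (a = diammonium phosphate, b = product B):
P₂O₅: 0.46·a + 0.17·b = 1.47
N: 0.18·a + 0.35·b = 1.91
Eliminate a: (row1) − 0.46/0.18·(row2) → -0.724444·b = -3.41111, so b = 4.70859.
Back-substitute: a = (1.47 − 0.17·4.70859) / 0.46 = 1.45552.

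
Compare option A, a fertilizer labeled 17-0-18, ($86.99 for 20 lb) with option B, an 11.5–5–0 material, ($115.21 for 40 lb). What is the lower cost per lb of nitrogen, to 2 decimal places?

option A: N per bag = 20 × 17% = 3.4 lb; cost = 86.99 / 3.4 = $25.5853/lb N.
option B: N per bag = 40 × 11.5% = 4.6 lb; cost = 115.21 / 4.6 = $25.0457/lb N.
option B is cheaper.

$25.05 per lb N (option B)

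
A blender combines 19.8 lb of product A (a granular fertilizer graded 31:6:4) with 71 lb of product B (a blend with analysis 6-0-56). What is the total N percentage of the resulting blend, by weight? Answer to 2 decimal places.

11.45% N

Total mass = 19.8 + 71 = 90.8 lb.
N mass = 31%×19.8 + 6%×71 = 10.398 lb.
% N = 10.398 / 90.8 = 11.4515%.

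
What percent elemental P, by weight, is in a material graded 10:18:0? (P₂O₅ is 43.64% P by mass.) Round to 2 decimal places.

7.86% P

%P = 18 × 0.4364 = 7.8552%.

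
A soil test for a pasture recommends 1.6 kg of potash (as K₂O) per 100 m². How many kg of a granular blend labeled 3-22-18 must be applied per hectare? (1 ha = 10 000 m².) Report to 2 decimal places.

888.89 kg of product per hectare

Product per 100 m² = 1.6 / 18% = 8.88889 kg.
Convert to per hectare: 8.88889 × 100 = 888.889 kg.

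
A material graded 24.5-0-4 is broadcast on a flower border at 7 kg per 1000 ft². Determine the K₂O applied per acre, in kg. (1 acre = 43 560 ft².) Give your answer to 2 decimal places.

12.20 kg K₂O per acre

K₂O per 1000 ft² = 7 × 4% = 0.28 kg.
Convert to per acre: 0.28 × 43.56 = 12.1968 kg.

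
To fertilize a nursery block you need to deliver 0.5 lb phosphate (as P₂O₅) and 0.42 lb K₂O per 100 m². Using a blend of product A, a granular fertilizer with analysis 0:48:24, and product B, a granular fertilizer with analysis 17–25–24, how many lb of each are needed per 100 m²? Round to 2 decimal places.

0.27 lb product A, 1.48 lb product B

Let a = lb of product A, b = lb of product B (per 100 m²).
P₂O₅: 0.48·a + 0.25·b = 0.5
K₂O: 0.24·a + 0.24·b = 0.42
Eliminate a: (row1) − 0.48/0.24·(row2) → -0.23·b = -0.34, so b = 1.47826.
Back-substitute: a = (0.5 − 0.25·1.47826) / 0.48 = 0.271739.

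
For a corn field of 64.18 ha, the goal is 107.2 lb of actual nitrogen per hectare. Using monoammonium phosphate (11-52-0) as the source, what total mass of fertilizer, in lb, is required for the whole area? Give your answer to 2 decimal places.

Product per hectare = 107.2 / 11% = 974.545 lb.
Total product = 974.545 × 64.18 = 62546.327 lb.

62546.33 lb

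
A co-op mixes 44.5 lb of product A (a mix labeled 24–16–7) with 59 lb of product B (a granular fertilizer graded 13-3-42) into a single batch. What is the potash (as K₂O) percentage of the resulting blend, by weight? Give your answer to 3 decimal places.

26.952% K₂O

Total mass = 44.5 + 59 = 103.5 lb.
K₂O mass = 7%×44.5 + 42%×59 = 27.895 lb.
% K₂O = 27.895 / 103.5 = 26.9517%.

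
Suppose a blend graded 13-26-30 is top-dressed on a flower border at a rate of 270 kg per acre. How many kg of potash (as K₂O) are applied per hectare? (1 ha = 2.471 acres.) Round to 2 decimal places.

K₂O per acre = 270 × 30% = 81 kg.
Convert to per hectare: 81 × 2.471 = 200.151 kg.

200.15 kg K₂O per hectare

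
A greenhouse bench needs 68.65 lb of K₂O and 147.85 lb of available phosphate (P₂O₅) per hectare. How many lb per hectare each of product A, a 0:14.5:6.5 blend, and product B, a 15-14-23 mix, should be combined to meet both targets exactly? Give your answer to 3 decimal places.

Per-hectare balance (a = product A, b = product B):
K₂O: 0.065·a + 0.23·b = 68.65
P₂O₅: 0.145·a + 0.14·b = 147.85
Eliminate b: (row1) − 0.23/0.14·(row2) → -0.173214·a = -174.246, so a = 1005.9588.
Then b = (147.85 − 0.145·1005.9588) / 0.14 = 14.1856.

1005.959 lb product A, 14.186 lb product B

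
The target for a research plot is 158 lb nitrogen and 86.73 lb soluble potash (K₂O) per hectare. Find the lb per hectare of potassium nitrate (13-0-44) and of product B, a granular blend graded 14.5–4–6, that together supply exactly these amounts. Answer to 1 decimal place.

55.3 lb potassium nitrate, 1040.1 lb product B

With a, b = lb per hectare of potassium nitrate and product B:
N: 0.13·a + 0.145·b = 158
K₂O: 0.44·a + 0.06·b = 86.73
Eliminate a: (row1) − 0.13/0.44·(row2) → 0.127273·b = 132.375, so b = 1040.09.
Back-substitute: a = (158 − 0.145·1040.09) / 0.13 = 55.283.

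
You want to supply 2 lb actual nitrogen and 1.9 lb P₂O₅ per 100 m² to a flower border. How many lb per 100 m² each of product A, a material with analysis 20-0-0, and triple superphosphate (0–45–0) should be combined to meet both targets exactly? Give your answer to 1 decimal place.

10.0 lb product A, 4.2 lb triple superphosphate

Let a = lb of product A, b = lb of triple superphosphate (per 100 m²).
N: 0.2·a + 0·b = 2
P₂O₅: 0·a + 0.45·b = 1.9
Solving simultaneously: a = 10, b = 4.22222.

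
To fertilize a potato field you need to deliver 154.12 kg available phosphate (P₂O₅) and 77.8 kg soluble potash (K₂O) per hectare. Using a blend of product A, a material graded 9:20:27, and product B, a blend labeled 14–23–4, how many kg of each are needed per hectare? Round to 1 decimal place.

216.8 kg product A, 481.6 kg product B

With a, b = kg per hectare of product A and product B:
P₂O₅: 0.2·a + 0.23·b = 154.12
K₂O: 0.27·a + 0.04·b = 77.8
From row1: a = (154.12 − 0.23·b) / 0.2.
Into row2: 0.27·(154.12 − 0.23·b)/0.2 + 0.04·b = 77.8 → b = 481.56, a = 216.806.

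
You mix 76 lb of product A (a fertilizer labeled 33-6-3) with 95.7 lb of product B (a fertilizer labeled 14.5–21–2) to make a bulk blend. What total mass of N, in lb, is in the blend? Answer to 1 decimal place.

39.0 lb N

N mass = 33%×76 + 14.5%×95.7 = 38.9565 lb.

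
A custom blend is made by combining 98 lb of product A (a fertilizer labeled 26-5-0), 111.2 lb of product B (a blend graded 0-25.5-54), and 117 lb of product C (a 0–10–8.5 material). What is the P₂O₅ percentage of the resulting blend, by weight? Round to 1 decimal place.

13.8% P₂O₅

Total mass = 98 + 111.2 + 117 = 326.2 lb.
P₂O₅ mass = 5%×98 + 25.5%×111.2 + 10%×117 = 44.956 lb.
% P₂O₅ = 44.956 / 326.2 = 13.7817%.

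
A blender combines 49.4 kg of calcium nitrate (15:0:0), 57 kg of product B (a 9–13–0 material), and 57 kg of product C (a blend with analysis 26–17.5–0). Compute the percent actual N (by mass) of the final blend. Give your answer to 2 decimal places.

16.74% N

Total mass = 49.4 + 57 + 57 = 163.4 kg.
N mass = 15%×49.4 + 9%×57 + 26%×57 = 27.36 kg.
% N = 27.36 / 163.4 = 16.7442%.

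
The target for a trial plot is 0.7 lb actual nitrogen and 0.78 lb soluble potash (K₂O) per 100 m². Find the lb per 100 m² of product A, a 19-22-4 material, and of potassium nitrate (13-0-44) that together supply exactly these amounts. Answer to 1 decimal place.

Per-100 m² balance (a = product A, b = potassium nitrate):
N: 0.19·a + 0.13·b = 0.7
K₂O: 0.04·a + 0.44·b = 0.78
Solving simultaneously: a = 2.6352, b = 1.53316.

2.6 lb product A, 1.5 lb potassium nitrate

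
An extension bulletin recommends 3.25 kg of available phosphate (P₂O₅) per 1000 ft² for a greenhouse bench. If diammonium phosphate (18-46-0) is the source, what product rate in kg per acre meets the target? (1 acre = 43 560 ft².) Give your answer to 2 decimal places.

Product per 1000 ft² = 3.25 / 46% = 7.06522 kg.
Convert to per acre: 7.06522 × 43.56 = 307.761 kg.

307.76 kg of product per acre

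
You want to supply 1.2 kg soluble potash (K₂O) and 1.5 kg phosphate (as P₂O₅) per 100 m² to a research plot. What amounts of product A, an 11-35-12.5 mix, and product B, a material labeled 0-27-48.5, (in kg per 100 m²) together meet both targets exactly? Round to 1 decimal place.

3.0 kg product A, 1.7 kg product B

With a, b = kg per 100 m² of product A and product B:
K₂O: 0.125·a + 0.485·b = 1.2
P₂O₅: 0.35·a + 0.27·b = 1.5
Eliminate b: (row1) − 0.485/0.27·(row2) → -0.503704·a = -1.49444, so a = 2.96691.
Then b = (1.5 − 0.35·2.96691) / 0.27 = 1.70956.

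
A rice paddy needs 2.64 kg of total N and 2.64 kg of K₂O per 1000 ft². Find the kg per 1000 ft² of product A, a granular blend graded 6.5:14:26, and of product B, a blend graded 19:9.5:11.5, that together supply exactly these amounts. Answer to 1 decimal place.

4.7 kg product A, 12.3 kg product B

With a, b = kg per 1000 ft² of product A and product B:
N: 0.065·a + 0.19·b = 2.64
K₂O: 0.26·a + 0.115·b = 2.64
Eliminate b: (row1) − 0.19/0.115·(row2) → -0.364565·a = -1.72174, so a = 4.72272.
Then b = (2.64 − 0.26·4.72272) / 0.115 = 12.2791.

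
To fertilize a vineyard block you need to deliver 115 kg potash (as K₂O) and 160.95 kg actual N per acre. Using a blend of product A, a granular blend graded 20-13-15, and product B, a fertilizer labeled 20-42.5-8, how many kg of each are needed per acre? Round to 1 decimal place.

723.1 kg product A, 81.6 kg product B

Let a = kg of product A, b = kg of product B (per acre).
K₂O: 0.15·a + 0.08·b = 115
N: 0.2·a + 0.2·b = 160.95
From row1: a = (115 − 0.08·b) / 0.15.
Into row2: 0.2·(115 − 0.08·b)/0.15 + 0.2·b = 160.95 → b = 81.6071, a = 723.143.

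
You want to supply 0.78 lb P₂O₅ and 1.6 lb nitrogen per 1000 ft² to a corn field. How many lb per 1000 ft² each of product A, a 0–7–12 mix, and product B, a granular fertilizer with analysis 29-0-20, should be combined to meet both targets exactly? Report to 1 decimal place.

With a, b = lb per 1000 ft² of product A and product B:
P₂O₅: 0.07·a + 0·b = 0.78
N: 0·a + 0.29·b = 1.6
Solving simultaneously: a = 11.1429, b = 5.51724.

11.1 lb product A, 5.5 lb product B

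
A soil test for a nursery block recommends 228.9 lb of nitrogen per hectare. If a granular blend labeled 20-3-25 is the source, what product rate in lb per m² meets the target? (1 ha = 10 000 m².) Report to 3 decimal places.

Product per hectare = 228.9 / 20% = 1144.5 lb.
Convert to per m²: 1144.5 × 0.0001 = 0.11445 lb.

0.114 lb of product per sq m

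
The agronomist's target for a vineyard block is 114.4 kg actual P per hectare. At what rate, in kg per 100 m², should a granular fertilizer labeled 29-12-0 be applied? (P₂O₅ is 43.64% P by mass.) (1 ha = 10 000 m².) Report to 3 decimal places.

As P₂O₅: 114.4 / 0.4364 = 262.145 kg per hectare.
Product per hectare = 262.145 / 12% = 2184.54 kg.
Convert to per 100 m²: 2184.54 × 0.01 = 21.8454 kg.

21.845 kg of product per hundred sq m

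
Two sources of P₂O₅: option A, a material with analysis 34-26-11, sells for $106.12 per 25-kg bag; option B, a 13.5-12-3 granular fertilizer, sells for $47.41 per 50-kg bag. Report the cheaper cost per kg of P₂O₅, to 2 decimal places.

option A: P₂O₅ per bag = 25 × 26% = 6.5 kg; cost = 106.12 / 6.5 = $16.3262/kg P₂O₅.
option B: P₂O₅ per bag = 50 × 12% = 6 kg; cost = 47.41 / 6 = $7.9017/kg P₂O₅.
option B is cheaper.

$7.90 per kg P₂O₅ (option B)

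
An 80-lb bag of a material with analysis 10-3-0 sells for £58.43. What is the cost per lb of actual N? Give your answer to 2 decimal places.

£7.30 per lb N

N in bag = 80 × 10% = 8 lb.
Cost per lb N = £58.43 / 8 = £7.3037.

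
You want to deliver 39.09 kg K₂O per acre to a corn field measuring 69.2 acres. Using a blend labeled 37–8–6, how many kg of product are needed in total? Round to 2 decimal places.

Product per acre = 39.09 / 6% = 651.5 kg.
Total product = 651.5 × 69.2 = 45083.8 kg.

45083.80 kg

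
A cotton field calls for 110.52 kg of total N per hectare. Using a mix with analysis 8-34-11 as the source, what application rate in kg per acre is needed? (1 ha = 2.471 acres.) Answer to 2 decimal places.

559.09 kg of product per acre

Product per hectare = 110.52 / 8% = 1381.5 kg.
Convert to per acre: 1381.5 × 0.404694 = 559.085 kg.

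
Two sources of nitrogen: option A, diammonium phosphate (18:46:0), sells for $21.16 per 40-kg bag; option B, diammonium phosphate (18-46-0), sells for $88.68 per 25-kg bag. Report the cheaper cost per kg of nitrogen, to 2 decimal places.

option A: N per bag = 40 × 18% = 7.2 kg; cost = 21.16 / 7.2 = $2.9389/kg N.
option B: N per bag = 25 × 18% = 4.5 kg; cost = 88.68 / 4.5 = $19.7067/kg N.
option A is cheaper.

$2.94 per kg N (option A)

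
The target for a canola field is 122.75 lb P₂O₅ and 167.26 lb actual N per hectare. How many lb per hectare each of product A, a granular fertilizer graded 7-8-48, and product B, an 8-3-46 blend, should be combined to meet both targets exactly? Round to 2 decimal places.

1116.79 lb product A, 1113.56 lb product B

Let a = lb of product A, b = lb of product B (per hectare).
P₂O₅: 0.08·a + 0.03·b = 122.75
N: 0.07·a + 0.08·b = 167.26
From row1: a = (122.75 − 0.03·b) / 0.08.
Into row2: 0.07·(122.75 − 0.03·b)/0.08 + 0.08·b = 167.26 → b = 1113.558, a = 1116.791.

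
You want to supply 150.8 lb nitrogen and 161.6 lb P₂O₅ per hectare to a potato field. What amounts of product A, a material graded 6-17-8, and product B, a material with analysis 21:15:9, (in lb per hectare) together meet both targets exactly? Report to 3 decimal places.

423.820 lb product A, 597.004 lb product B

Let a = lb of product A, b = lb of product B (per hectare).
N: 0.06·a + 0.21·b = 150.8
P₂O₅: 0.17·a + 0.15·b = 161.6
Solving simultaneously: a = 423.8202, b = 597.0037.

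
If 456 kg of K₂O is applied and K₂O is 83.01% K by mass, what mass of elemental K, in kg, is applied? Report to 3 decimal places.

378.526 kg K

K = 456 × 0.8301 = 378.5256 kg.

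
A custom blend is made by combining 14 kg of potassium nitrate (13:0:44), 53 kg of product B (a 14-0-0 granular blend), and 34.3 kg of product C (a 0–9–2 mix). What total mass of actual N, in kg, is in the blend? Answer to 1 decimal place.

N mass = 13%×14 + 14%×53 + 0%×34.3 = 9.24 kg.

9.2 kg N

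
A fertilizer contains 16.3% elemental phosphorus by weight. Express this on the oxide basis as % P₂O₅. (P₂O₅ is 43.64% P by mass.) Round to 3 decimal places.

37.351% P₂O₅

%P₂O₅ = 16.3 / 0.4364 = 37.3511%.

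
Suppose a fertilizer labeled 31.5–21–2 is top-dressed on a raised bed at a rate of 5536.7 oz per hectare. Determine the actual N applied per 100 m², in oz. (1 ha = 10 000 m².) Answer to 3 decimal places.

nitrogen per hectare = 5536.7 × 31.5% = 1744.06 oz.
Convert to per 100 m²: 1744.06 × 0.01 = 17.4406 oz.

17.441 oz N per hundred sq m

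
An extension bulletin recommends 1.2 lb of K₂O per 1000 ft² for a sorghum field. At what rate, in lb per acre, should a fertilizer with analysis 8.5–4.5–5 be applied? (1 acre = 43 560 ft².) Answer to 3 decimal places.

1045.440 lb of product per acre

Product per 1000 ft² = 1.2 / 5% = 24 lb.
Convert to per acre: 24 × 43.56 = 1045.44 lb.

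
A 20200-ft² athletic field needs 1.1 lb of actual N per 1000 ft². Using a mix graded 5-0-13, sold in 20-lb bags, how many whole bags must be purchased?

Product per 1000 ft² = 1.1 / 5% = 22 lb.
Total product = 22 × 20200 / 1000 = 444.4 lb.
Bags = ⌈444.4 / 20⌉ = 23.

23 bags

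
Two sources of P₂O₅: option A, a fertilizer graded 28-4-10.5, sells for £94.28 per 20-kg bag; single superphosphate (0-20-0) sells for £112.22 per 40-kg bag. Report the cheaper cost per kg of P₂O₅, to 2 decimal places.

option A: P₂O₅ per bag = 20 × 4% = 0.8 kg; cost = 94.28 / 0.8 = £117.8500/kg P₂O₅.
single superphosphate: P₂O₅ per bag = 40 × 20% = 8 kg; cost = 112.22 / 8 = £14.0275/kg P₂O₅.
single superphosphate is cheaper.

£14.03 per kg P₂O₅ (single superphosphate)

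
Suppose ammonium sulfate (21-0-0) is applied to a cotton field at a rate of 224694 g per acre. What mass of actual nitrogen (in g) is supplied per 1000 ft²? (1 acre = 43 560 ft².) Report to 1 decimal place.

nitrogen per acre = 224694 × 21% = 47185.7 g.
Convert to per 1000 ft²: 47185.7 × 0.0229568 = 1083.24 g.

1083.2 g N per thousand sq ft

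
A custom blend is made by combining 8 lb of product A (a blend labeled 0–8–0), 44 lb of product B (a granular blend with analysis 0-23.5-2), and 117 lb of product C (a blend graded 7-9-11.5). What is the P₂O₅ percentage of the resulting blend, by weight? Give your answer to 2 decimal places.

12.73% P₂O₅

Total mass = 8 + 44 + 117 = 169 lb.
P₂O₅ mass = 8%×8 + 23.5%×44 + 9%×117 = 21.51 lb.
% P₂O₅ = 21.51 / 169 = 12.7278%.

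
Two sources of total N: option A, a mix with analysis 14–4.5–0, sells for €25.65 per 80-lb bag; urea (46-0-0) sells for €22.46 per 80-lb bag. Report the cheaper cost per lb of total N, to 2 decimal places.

€0.61 per lb N (urea)

option A: N per bag = 80 × 14% = 11.2 lb; cost = 25.65 / 11.2 = €2.2902/lb N.
urea: N per bag = 80 × 46% = 36.8 lb; cost = 22.46 / 36.8 = €0.6103/lb N.
urea is cheaper.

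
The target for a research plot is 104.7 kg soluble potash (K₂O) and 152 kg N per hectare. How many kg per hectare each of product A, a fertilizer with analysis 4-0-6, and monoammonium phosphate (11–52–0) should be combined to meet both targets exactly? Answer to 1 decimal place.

With a, b = kg per hectare of product A and monoammonium phosphate:
K₂O: 0.06·a + 0·b = 104.7
N: 0.04·a + 0.11·b = 152
Eliminate a: (row1) − 0.06/0.04·(row2) → -0.165·b = -123.3, so b = 747.273.
Back-substitute: a = (104.7 − 0·747.273) / 0.06 = 1745.

1745.0 kg product A, 747.3 kg monoammonium phosphate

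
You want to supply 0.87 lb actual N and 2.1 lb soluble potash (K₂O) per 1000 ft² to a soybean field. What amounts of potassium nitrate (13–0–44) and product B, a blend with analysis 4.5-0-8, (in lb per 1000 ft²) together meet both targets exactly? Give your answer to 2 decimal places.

2.65 lb potassium nitrate, 11.68 lb product B

Per-1000 ft² balance (a = potassium nitrate, b = product B):
N: 0.13·a + 0.045·b = 0.87
K₂O: 0.44·a + 0.08·b = 2.1
Eliminate a: (row1) − 0.13/0.44·(row2) → 0.0213636·b = 0.249545, so b = 11.6809.
Back-substitute: a = (0.87 − 0.045·11.6809) / 0.13 = 2.64894.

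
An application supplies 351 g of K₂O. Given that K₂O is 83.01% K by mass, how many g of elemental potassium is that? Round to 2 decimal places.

K = 351 × 0.8301 = 291.365 g.

291.37 g K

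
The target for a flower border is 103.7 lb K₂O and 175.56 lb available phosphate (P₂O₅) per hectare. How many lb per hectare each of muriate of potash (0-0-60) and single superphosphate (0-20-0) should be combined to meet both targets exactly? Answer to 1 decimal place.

With a, b = lb per hectare of muriate of potash and single superphosphate:
K₂O: 0.6·a + 0·b = 103.7
P₂O₅: 0·a + 0.2·b = 175.56
Solving simultaneously: a = 172.833, b = 877.8.

172.8 lb muriate of potash, 877.8 lb single superphosphate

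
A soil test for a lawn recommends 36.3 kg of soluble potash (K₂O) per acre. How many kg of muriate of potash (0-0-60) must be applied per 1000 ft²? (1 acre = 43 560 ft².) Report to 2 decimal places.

Product per acre = 36.3 / 60% = 60.5 kg.
Convert to per 1000 ft²: 60.5 × 0.0229568 = 1.38889 kg.

1.39 kg of product per thousand sq ft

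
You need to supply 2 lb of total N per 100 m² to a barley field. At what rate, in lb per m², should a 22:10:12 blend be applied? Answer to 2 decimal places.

Product per 100 m² = 2 / 22% = 9.09091 lb.
Convert to per m²: 9.09091 × 0.01 = 0.0909091 lb.

0.09 lb of product per sq m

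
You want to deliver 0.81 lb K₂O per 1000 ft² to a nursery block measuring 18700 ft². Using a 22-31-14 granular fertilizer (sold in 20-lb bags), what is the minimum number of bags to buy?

Product per 1000 ft² = 0.81 / 14% = 5.78571 lb.
Total product = 5.78571 × 18700 / 1000 = 108.193 lb.
Bags = ⌈108.193 / 20⌉ = 6.

6 bags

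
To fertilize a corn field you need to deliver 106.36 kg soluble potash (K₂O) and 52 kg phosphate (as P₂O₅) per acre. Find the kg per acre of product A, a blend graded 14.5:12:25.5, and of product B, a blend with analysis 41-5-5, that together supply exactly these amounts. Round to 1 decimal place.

Let a = kg of product A, b = kg of product B (per acre).
K₂O: 0.255·a + 0.05·b = 106.36
P₂O₅: 0.12·a + 0.05·b = 52
From row1: a = (106.36 − 0.05·b) / 0.255.
Into row2: 0.12·(106.36 − 0.05·b)/0.255 + 0.05·b = 52 → b = 73.6, a = 402.667.

402.7 kg product A, 73.6 kg product B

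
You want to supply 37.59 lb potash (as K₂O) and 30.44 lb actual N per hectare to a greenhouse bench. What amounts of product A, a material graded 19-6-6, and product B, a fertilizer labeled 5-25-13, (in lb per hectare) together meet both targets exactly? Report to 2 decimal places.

95.75 lb product A, 244.96 lb product B

With a, b = lb per hectare of product A and product B:
K₂O: 0.06·a + 0.13·b = 37.59
N: 0.19·a + 0.05·b = 30.44
From row1: a = (37.59 − 0.13·b) / 0.06.
Into row2: 0.19·(37.59 − 0.13·b)/0.06 + 0.05·b = 30.44 → b = 244.963, a = 95.7465.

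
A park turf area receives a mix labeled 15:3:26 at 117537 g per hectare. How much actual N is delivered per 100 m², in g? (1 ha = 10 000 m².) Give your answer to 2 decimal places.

176.31 g N per hundred sq m

nitrogen per hectare = 117537 × 15% = 17630.5 g.
Convert to per 100 m²: 17630.5 × 0.01 = 176.305 g.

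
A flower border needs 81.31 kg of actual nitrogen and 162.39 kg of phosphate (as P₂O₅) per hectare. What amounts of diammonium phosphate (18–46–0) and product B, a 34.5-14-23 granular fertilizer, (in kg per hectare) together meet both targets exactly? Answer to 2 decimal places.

334.39 kg diammonium phosphate, 61.22 kg product B

Let a = kg of diammonium phosphate, b = kg of product B (per hectare).
N: 0.18·a + 0.345·b = 81.31
P₂O₅: 0.46·a + 0.14·b = 162.39
Eliminate b: (row1) − 0.345/0.14·(row2) → -0.953571·a = -318.865, so a = 334.391.
Then b = (162.39 − 0.46·334.391) / 0.14 = 61.2165.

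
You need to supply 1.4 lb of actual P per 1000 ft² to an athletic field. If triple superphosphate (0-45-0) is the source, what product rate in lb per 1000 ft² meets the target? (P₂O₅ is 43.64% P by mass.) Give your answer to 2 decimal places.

7.13 lb of product per thousand sq ft

As P₂O₅: 1.4 / 0.4364 = 3.20807 lb per 1000 ft².
Product per 1000 ft² = 3.20807 / 45% = 7.12904 lb.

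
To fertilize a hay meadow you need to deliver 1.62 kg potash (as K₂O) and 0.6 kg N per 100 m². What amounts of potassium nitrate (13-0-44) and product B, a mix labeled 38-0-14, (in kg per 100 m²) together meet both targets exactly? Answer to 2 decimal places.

3.57 kg potassium nitrate, 0.36 kg product B

Per-100 m² balance (a = potassium nitrate, b = product B):
K₂O: 0.44·a + 0.14·b = 1.62
N: 0.13·a + 0.38·b = 0.6
Eliminate b: (row1) − 0.14/0.38·(row2) → 0.392105·a = 1.39895, so a = 3.56779.
Then b = (0.6 − 0.13·3.56779) / 0.38 = 0.358389.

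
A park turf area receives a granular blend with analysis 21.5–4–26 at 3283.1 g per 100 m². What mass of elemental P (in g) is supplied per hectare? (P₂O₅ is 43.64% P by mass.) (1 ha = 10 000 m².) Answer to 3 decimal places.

P₂O₅ per 100 m² = 3283.1 × 4% = 131.324 g.
Elemental P = 131.324 × 0.4364 = 57.3098 g per 100 m².
Convert to per hectare: 57.3098 × 100 = 5730.9794 g.

5730.979 g P per hectare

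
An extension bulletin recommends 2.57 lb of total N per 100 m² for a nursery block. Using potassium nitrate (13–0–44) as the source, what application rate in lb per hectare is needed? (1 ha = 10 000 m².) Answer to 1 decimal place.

Product per 100 m² = 2.57 / 13% = 19.7692 lb.
Convert to per hectare: 19.7692 × 100 = 1976.92 lb.

1976.9 lb of product per hectare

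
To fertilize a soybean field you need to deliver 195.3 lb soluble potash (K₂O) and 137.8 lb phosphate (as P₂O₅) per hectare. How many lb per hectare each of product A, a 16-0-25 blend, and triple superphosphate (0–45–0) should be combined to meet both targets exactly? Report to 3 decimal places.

781.200 lb product A, 306.222 lb triple superphosphate

Let a = lb of product A, b = lb of triple superphosphate (per hectare).
K₂O: 0.25·a + 0·b = 195.3
P₂O₅: 0·a + 0.45·b = 137.8
Solving simultaneously: a = 781.2, b = 306.2222.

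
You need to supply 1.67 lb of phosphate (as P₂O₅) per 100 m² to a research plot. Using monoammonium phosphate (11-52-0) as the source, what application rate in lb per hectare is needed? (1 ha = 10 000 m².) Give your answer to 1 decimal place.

321.2 lb of product per hectare

Product per 100 m² = 1.67 / 52% = 3.21154 lb.
Convert to per hectare: 3.21154 × 100 = 321.154 lb.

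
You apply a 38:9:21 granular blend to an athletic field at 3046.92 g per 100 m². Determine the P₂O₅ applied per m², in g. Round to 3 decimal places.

P₂O₅ per 100 m² = 3046.92 × 9% = 274.223 g.
Convert to per m²: 274.223 × 0.01 = 2.74223 g.

2.742 g P₂O₅ per sq m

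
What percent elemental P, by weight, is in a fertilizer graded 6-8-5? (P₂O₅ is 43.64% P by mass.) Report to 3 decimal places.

3.491% P

%P = 8 × 0.4364 = 3.4912%.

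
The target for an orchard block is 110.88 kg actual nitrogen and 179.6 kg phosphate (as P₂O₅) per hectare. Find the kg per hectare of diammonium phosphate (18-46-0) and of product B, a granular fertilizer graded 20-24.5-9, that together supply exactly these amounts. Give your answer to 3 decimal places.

182.764 kg diammonium phosphate, 389.912 kg product B

With a, b = kg per hectare of diammonium phosphate and product B:
N: 0.18·a + 0.2·b = 110.88
P₂O₅: 0.46·a + 0.245·b = 179.6
Eliminate b: (row1) − 0.2/0.245·(row2) → -0.19551·a = -35.7322, so a = 182.7641.
Then b = (179.6 − 0.46·182.7641) / 0.245 = 389.9123.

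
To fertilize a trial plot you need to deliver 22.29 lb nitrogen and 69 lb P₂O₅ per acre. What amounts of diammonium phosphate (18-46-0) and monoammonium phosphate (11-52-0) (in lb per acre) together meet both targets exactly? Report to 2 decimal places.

93.04 lb diammonium phosphate, 50.39 lb monoammonium phosphate

Let a = lb of diammonium phosphate, b = lb of monoammonium phosphate (per acre).
N: 0.18·a + 0.11·b = 22.29
P₂O₅: 0.46·a + 0.52·b = 69
Eliminate b: (row1) − 0.11/0.52·(row2) → 0.0826923·a = 7.69385, so a = 93.0419.
Then b = (69 − 0.46·93.0419) / 0.52 = 50.386.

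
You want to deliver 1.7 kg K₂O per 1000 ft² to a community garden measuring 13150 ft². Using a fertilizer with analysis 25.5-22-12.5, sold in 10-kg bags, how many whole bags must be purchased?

18 bags

Product per 1000 ft² = 1.7 / 12.5% = 13.6 kg.
Total product = 13.6 × 13150 / 1000 = 178.84 kg.
Bags = ⌈178.84 / 10⌉ = 18.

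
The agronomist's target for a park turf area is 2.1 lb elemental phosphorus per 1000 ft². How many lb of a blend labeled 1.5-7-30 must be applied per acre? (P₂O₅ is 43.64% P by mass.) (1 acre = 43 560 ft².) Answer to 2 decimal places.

2994.50 lb of product per acre

As P₂O₅: 2.1 / 0.4364 = 4.8121 lb per 1000 ft².
Product per 1000 ft² = 4.8121 / 7% = 68.7443 lb.
Convert to per acre: 68.7443 × 43.56 = 2994.5005 lb.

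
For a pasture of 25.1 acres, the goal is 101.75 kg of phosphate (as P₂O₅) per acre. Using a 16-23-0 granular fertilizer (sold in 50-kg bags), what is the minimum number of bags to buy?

Product per acre = 101.75 / 23% = 442.391 kg.
Total product = 442.391 × 25.1 = 11104 kg.
Bags = ⌈11104 / 50⌉ = 223.

223 bags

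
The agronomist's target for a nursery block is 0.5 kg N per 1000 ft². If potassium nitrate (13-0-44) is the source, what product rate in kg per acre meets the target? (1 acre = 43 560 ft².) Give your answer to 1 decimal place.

167.5 kg of product per acre

Product per 1000 ft² = 0.5 / 13% = 3.84615 kg.
Convert to per acre: 3.84615 × 43.56 = 167.538 kg.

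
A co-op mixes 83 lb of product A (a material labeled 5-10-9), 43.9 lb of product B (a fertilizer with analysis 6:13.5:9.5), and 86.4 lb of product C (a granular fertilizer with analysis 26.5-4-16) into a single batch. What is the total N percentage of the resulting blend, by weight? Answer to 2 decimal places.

13.91% N

Total mass = 83 + 43.9 + 86.4 = 213.3 lb.
N mass = 5%×83 + 6%×43.9 + 26.5%×86.4 = 29.68 lb.
% N = 29.68 / 213.3 = 13.9147%.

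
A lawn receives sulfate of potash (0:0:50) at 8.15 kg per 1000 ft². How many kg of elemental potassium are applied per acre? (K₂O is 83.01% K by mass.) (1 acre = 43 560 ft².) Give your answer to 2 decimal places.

147.35 kg K per acre

K₂O per 1000 ft² = 8.15 × 50% = 4.075 kg.
Elemental K = 4.075 × 0.8301 = 3.38266 kg per 1000 ft².
Convert to per acre: 3.38266 × 43.56 = 147.349 kg.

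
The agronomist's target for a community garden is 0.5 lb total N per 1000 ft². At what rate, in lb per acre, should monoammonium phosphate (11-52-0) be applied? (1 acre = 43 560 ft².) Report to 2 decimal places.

198.00 lb of product per acre

Product per 1000 ft² = 0.5 / 11% = 4.54545 lb.
Convert to per acre: 4.54545 × 43.56 = 198 lb.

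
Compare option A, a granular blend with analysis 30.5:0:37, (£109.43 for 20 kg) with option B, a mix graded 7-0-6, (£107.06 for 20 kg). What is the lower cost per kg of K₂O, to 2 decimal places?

option A: K₂O per bag = 20 × 37% = 7.4 kg; cost = 109.43 / 7.4 = £14.7878/kg K₂O.
option B: K₂O per bag = 20 × 6% = 1.2 kg; cost = 107.06 / 1.2 = £89.2167/kg K₂O.
option A is cheaper.

£14.79 per kg K₂O (option A)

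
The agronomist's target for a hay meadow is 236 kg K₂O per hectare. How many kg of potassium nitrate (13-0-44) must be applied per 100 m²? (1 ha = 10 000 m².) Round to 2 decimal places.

Product per hectare = 236 / 44% = 536.364 kg.
Convert to per 100 m²: 536.364 × 0.01 = 5.36364 kg.

5.36 kg of product per hundred sq m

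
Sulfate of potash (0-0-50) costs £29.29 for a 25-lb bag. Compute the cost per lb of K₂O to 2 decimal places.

£2.34 per lb K₂O

K₂O in bag = 25 × 50% = 12.5 lb.
Cost per lb K₂O = £29.29 / 12.5 = £2.3432.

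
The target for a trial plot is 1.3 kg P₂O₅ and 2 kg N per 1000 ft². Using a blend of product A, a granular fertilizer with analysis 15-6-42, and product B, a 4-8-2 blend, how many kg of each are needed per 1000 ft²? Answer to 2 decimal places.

11.25 kg product A, 7.81 kg product B

With a, b = kg per 1000 ft² of product A and product B:
P₂O₅: 0.06·a + 0.08·b = 1.3
N: 0.15·a + 0.04·b = 2
From row1: a = (1.3 − 0.08·b) / 0.06.
Into row2: 0.15·(1.3 − 0.08·b)/0.06 + 0.04·b = 2 → b = 7.8125, a = 11.25.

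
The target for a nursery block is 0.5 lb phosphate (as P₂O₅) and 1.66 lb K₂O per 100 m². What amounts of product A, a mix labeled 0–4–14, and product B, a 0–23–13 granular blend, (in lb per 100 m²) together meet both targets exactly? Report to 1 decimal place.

With a, b = lb per 100 m² of product A and product B:
P₂O₅: 0.04·a + 0.23·b = 0.5
K₂O: 0.14·a + 0.13·b = 1.66
From row1: a = (0.5 − 0.23·b) / 0.04.
Into row2: 0.14·(0.5 − 0.23·b)/0.04 + 0.13·b = 1.66 → b = 0.133333, a = 11.7333.

11.7 lb product A, 0.1 lb product B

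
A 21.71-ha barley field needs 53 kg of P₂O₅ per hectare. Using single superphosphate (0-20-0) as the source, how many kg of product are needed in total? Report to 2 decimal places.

5753.15 kg

Product per hectare = 53 / 20% = 265 kg.
Total product = 265 × 21.71 = 5753.15 kg.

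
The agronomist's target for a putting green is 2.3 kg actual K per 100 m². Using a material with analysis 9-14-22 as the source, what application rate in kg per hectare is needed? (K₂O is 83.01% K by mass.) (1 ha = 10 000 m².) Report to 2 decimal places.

1259.43 kg of product per hectare

As K₂O: 2.3 / 0.8301 = 2.77075 kg per 100 m².
Product per 100 m² = 2.77075 / 22% = 12.5943 kg.
Convert to per hectare: 12.5943 × 100 = 1259.432 kg.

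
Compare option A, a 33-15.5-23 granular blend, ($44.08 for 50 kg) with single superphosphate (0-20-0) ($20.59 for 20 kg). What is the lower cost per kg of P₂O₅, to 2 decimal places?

$5.15 per kg P₂O₅ (single superphosphate)

option A: P₂O₅ per bag = 50 × 15.5% = 7.75 kg; cost = 44.08 / 7.75 = $5.6877/kg P₂O₅.
single superphosphate: P₂O₅ per bag = 20 × 20% = 4 kg; cost = 20.59 / 4 = $5.1475/kg P₂O₅.
single superphosphate is cheaper.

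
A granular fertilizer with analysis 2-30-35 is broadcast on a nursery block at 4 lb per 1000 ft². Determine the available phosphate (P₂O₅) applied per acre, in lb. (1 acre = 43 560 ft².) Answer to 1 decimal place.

P₂O₅ per 1000 ft² = 4 × 30% = 1.2 lb.
Convert to per acre: 1.2 × 43.56 = 52.272 lb.

52.3 lb P₂O₅ per acre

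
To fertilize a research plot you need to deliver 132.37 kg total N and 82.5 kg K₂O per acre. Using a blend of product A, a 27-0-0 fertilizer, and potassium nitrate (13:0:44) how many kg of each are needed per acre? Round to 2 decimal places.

399.98 kg product A, 187.50 kg potassium nitrate

With a, b = kg per acre of product A and potassium nitrate:
N: 0.27·a + 0.13·b = 132.37
K₂O: 0·a + 0.44·b = 82.5
Solving simultaneously: a = 399.981, b = 187.5.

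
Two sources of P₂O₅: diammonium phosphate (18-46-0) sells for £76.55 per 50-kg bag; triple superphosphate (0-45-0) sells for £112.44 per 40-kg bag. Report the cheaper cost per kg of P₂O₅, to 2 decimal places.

diammonium phosphate: P₂O₅ per bag = 50 × 46% = 23 kg; cost = 76.55 / 23 = £3.3283/kg P₂O₅.
triple superphosphate: P₂O₅ per bag = 40 × 45% = 18 kg; cost = 112.44 / 18 = £6.2467/kg P₂O₅.
diammonium phosphate is cheaper.

£3.33 per kg P₂O₅ (diammonium phosphate)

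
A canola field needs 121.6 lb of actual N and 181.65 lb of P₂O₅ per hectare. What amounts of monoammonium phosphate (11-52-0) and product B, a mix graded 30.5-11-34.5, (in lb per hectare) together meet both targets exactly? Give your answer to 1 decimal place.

286.9 lb monoammonium phosphate, 295.2 lb product B

Per-hectare balance (a = monoammonium phosphate, b = product B):
N: 0.11·a + 0.305·b = 121.6
P₂O₅: 0.52·a + 0.11·b = 181.65
Eliminate b: (row1) − 0.305/0.11·(row2) → -1.33182·a = -382.066, so a = 286.875.
Then b = (181.65 − 0.52·286.875) / 0.11 = 295.225.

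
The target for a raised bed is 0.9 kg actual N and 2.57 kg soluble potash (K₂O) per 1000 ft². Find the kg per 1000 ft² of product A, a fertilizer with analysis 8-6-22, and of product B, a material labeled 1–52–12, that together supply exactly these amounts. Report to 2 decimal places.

11.12 kg product A, 1.03 kg product B

Per-1000 ft² balance (a = product A, b = product B):
N: 0.08·a + 0.01·b = 0.9
K₂O: 0.22·a + 0.12·b = 2.57
Solving simultaneously: a = 11.1216, b = 1.02703.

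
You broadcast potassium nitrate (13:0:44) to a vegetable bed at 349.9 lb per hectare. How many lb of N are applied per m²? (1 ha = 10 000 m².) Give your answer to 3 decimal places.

0.005 lb N per sq m

nitrogen per hectare = 349.9 × 13% = 45.487 lb.
Convert to per m²: 45.487 × 0.0001 = 0.0045487 lb.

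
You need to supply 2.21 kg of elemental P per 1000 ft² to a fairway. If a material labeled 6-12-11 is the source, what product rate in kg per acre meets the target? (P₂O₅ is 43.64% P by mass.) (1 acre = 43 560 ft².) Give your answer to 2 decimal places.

1838.29 kg of product per acre

As P₂O₅: 2.21 / 0.4364 = 5.06416 kg per 1000 ft².
Product per 1000 ft² = 5.06416 / 12% = 42.2013 kg.
Convert to per acre: 42.2013 × 43.56 = 1838.291 kg.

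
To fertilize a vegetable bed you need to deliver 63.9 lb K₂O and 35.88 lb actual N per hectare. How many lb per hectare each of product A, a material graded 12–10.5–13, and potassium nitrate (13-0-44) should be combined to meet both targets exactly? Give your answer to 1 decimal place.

With a, b = lb per hectare of product A and potassium nitrate:
K₂O: 0.13·a + 0.44·b = 63.9
N: 0.12·a + 0.13·b = 35.88
Eliminate a: (row1) − 0.13/0.12·(row2) → 0.299167·b = 25.03, so b = 83.6657.
Back-substitute: a = (63.9 − 0.44·83.6657) / 0.13 = 208.362.

208.4 lb product A, 83.7 lb potassium nitrate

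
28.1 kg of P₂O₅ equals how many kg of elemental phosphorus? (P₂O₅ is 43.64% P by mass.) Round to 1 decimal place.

12.3 kg P

P = 28.1 × 0.4364 = 12.2628 kg.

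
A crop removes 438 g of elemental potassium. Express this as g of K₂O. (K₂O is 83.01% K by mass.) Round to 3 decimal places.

K₂O = 438 / 0.8301 = 527.6473 g.

527.647 g K₂O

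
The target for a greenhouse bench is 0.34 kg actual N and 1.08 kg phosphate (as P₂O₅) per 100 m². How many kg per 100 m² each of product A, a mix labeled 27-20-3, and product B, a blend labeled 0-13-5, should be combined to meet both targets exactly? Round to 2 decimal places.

1.26 kg product A, 6.37 kg product B

With a, b = kg per 100 m² of product A and product B:
N: 0.27·a + 0·b = 0.34
P₂O₅: 0.2·a + 0.13·b = 1.08
From row1: a = (0.34 − 0·b) / 0.27.
Into row2: 0.2·(0.34 − 0·b)/0.27 + 0.13·b = 1.08 → b = 6.37037, a = 1.25926.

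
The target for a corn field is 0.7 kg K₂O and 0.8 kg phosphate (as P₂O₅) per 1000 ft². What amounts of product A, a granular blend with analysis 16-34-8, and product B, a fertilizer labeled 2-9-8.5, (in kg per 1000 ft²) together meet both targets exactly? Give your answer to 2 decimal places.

Per-1000 ft² balance (a = product A, b = product B):
K₂O: 0.08·a + 0.085·b = 0.7
P₂O₅: 0.34·a + 0.09·b = 0.8
Eliminate b: (row1) − 0.085/0.09·(row2) → -0.241111·a = -0.0555556, so a = 0.230415.
Then b = (0.8 − 0.34·0.230415) / 0.09 = 8.01843.

0.23 kg product A, 8.02 kg product B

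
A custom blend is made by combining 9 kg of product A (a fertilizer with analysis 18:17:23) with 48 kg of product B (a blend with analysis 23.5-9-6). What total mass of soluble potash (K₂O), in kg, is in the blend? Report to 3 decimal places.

4.950 kg K₂O

K₂O mass = 23%×9 + 6%×48 = 4.95 kg.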